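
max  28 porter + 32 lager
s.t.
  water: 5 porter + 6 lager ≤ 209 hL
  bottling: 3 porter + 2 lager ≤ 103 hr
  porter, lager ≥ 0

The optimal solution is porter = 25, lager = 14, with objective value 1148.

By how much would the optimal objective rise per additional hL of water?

5

Check each constraint at x*: water 209/209 (tight); bottling 103/103 (tight).
Dual feasibility on the basic columns requires 5·y_water + 3·y_bottling = 28, 6·y_water + 2·y_bottling = 32.
Solving: y_water = 5, y_bottling = 1.
Shadow price of water = 5.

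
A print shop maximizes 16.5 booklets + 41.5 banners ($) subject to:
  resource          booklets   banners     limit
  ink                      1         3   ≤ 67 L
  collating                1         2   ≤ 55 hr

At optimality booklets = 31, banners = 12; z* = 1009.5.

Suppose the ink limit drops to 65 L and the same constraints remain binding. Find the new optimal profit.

At the optimum: ink uses 67 of 67 (binding); collating uses 55 of 55 (binding).
Dual feasibility on the basic columns requires 1·y_ink + 1·y_collating = 16.5, 3·y_ink + 2·y_collating = 41.5.
Solving: y_ink = 8.5, y_collating = 8.
Δz = y_ink·Δb = 8.5 × (-2) = -17, so new z* = 1009.5 − 17 = 992.5.

992.5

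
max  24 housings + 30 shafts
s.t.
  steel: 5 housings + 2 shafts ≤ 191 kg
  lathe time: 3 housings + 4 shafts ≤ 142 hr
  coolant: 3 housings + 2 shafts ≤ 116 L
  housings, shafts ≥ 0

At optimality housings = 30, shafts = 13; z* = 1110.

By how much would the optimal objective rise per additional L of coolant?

Check each constraint at x*: steel 176/191 (slack 15); lathe time 142/142 (tight); coolant 116/116 (tight).
Slack constraints have shadow price 0 (complementary slackness).
From A_Bᵀ y = c: 3·y_lathe time + 3·y_coolant = 24; 4·y_lathe time + 2·y_coolant = 30.
→ y_lathe time = 7 and y_coolant = 1.
Shadow price of coolant = 1.

1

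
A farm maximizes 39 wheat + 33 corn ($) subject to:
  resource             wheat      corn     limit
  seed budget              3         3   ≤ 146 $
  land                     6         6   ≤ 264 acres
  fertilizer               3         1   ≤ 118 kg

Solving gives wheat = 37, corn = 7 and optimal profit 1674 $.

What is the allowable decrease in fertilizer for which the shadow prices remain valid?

74

Binding constraints: land, fertilizer. The basis is B = [[6,6],[3,1]] with det -12.
Per unit decrease in fertilizer, x* moves by d = (-0.5, 0.5).
The basis stays optimal until wheat reaches 0; allowable decrease = 74 kg.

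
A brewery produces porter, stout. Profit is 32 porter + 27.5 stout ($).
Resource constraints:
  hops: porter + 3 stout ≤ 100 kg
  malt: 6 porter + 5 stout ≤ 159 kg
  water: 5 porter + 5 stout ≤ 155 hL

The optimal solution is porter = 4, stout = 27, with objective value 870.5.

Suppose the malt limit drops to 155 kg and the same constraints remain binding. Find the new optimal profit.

Check each constraint at x*: hops 85/100 (slack 15); malt 159/159 (tight); water 155/155 (tight).
Slack constraints have shadow price 0 (complementary slackness).
From A_Bᵀ y = c: 6·y_malt + 5·y_water = 32; 5·y_malt + 5·y_water = 27.5.
This yields shadow prices y_malt = 4.5, y_water = 1.
Δz = y_malt·Δb = 4.5 × (-4) = -18, so new z* = 870.5 − 18 = 852.5.

852.5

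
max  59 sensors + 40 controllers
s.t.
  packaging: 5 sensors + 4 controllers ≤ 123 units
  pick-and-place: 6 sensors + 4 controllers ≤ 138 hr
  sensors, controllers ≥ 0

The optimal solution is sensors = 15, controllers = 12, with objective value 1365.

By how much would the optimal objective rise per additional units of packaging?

1

Check each constraint at x*: packaging 123/123 (tight); pick-and-place 138/138 (tight).
From A_Bᵀ y = c: 5·y_packaging + 6·y_pick-and-place = 59; 4·y_packaging + 4·y_pick-and-place = 40.
This yields shadow prices y_packaging = 1, y_pick-and-place = 9.
Shadow price of packaging = 1.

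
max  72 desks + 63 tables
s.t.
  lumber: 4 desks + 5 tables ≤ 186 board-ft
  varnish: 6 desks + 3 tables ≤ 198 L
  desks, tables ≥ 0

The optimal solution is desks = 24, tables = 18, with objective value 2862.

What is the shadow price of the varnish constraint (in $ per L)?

6

Check each constraint at x*: lumber 186/186 (tight); varnish 198/198 (tight).
From A_Bᵀ y = c: 4·y_lumber + 6·y_varnish = 72; 5·y_lumber + 3·y_varnish = 63.
This yields shadow prices y_lumber = 9, y_varnish = 6.
Shadow price of varnish = 6.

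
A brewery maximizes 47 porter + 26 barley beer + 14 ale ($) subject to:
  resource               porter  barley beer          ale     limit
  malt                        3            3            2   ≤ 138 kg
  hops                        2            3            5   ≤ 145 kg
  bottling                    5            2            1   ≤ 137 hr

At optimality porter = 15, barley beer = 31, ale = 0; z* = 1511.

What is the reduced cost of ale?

-1

At the optimum: malt uses 138 of 138 (binding); hops uses 123 of 145 (slack = 22); bottling uses 137 of 137 (binding).
Slack constraints have shadow price 0 (complementary slackness).
From A_Bᵀ y = c: 3·y_malt + 5·y_bottling = 47; 3·y_malt + 2·y_bottling = 26.
→ y_malt = 4 and y_bottling = 7.
Reduced cost of ale: c₃ − yᵀa₃ = 14 − (4·2 + 7·1) = 14 − 15 = -1.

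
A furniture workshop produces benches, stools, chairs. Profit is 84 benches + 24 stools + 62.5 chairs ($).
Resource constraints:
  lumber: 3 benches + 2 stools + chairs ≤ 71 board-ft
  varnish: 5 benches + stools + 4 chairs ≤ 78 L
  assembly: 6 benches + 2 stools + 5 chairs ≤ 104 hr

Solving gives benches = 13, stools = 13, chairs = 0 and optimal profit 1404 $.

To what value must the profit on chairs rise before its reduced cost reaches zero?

69

At the optimum: lumber uses 65 of 71 (slack = 6); varnish uses 78 of 78 (binding); assembly uses 104 of 104 (binding).
Slack constraints have shadow price 0 (complementary slackness).
From A_Bᵀ y = c: 5·y_varnish + 6·y_assembly = 84; 1·y_varnish + 2·y_assembly = 24.
→ y_varnish = 6 and y_assembly = 9.
chairs enters the basis when its profit ≥ yᵀa₃ = 6·4 + 9·5 = 69.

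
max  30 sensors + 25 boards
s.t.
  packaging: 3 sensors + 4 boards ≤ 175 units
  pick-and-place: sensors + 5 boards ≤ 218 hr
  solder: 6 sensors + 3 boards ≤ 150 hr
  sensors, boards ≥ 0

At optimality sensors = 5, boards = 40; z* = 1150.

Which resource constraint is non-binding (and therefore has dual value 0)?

pick-and-place

packaging: 175/175 (binding)
pick-and-place: 205/218 (slack 13)
solder: 150/150 (binding)
By complementary slackness, a constraint with positive slack has shadow price 0 → pick-and-place.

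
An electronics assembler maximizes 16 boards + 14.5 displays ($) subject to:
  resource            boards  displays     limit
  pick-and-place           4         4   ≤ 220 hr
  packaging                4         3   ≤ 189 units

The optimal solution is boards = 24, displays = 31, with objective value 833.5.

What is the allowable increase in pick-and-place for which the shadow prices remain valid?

32

Binding constraints: pick-and-place, packaging. The basis is B = [[4,4],[4,3]] with det -4.
Per unit increase in pick-and-place, x* moves by d = (-0.75, 1).
The basis stays optimal until boards reaches 0; allowable increase = 32 hr.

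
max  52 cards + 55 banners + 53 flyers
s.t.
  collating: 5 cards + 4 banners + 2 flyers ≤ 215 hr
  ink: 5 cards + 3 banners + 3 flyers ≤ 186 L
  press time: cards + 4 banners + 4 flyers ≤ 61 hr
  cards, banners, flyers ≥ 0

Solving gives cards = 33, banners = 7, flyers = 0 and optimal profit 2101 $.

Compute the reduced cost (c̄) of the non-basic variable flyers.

-2

At the optimum: collating uses 193 of 215 (slack = 22); ink uses 186 of 186 (binding); press time uses 61 of 61 (binding).
By complementary slackness, y = 0 for the non-binding constraint.
Dual feasibility on the basic columns requires 5·y_ink + 1·y_press time = 52, 3·y_ink + 4·y_press time = 55.
Solving: y_ink = 9, y_press time = 7.
Reduced cost of flyers: c₃ − yᵀa₃ = 53 − (9·3 + 7·4) = 53 − 55 = -2.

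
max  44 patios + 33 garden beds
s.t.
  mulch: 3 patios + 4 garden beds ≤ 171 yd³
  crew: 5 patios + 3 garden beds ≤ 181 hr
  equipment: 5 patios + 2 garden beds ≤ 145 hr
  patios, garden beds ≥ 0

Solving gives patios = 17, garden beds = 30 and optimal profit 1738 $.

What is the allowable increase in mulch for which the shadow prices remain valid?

Binding constraints: mulch, equipment. The basis is B = [[3,4],[5,2]] with det -14.
Per unit increase in mulch, x* moves by d = (-0.1429, 0.3571).
The basis stays optimal until crew becomes binding; allowable increase = 16.8 yd³.

16.8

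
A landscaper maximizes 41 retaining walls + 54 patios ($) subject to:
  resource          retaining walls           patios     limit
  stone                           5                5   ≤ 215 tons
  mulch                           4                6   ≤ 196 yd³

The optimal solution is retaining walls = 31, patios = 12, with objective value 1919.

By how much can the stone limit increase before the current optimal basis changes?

30

Binding constraints: stone, mulch. The basis is B = [[5,5],[4,6]] with det 10.
Per unit increase in stone, x* moves by d = (0.6, -0.4).
The basis stays optimal until patios reaches 0; allowable increase = 30 tons.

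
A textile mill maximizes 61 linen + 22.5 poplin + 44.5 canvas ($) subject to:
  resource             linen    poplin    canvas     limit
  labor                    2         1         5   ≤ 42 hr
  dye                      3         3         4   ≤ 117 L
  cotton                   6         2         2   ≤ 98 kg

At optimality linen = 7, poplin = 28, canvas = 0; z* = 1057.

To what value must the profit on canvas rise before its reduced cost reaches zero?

48.5

Binding: labor and cotton. Non-binding: dye (12 unused).
Slack constraints have shadow price 0 (complementary slackness).
The binding rows give the dual system: 2·y_labor + 6·y_cotton = 61 and 1·y_labor + 2·y_cotton = 22.5.
→ y_labor = 6.5 and y_cotton = 8.
canvas enters the basis when its profit ≥ yᵀa₃ = 6.5·5 + 8·2 = 48.5.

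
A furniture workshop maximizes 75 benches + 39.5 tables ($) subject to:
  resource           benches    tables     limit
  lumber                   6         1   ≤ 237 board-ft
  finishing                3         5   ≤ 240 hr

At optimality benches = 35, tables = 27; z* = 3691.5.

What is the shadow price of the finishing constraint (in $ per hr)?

6

Both lumber and finishing are binding at x*.
From A_Bᵀ y = c: 6·y_lumber + 3·y_finishing = 75; 1·y_lumber + 5·y_finishing = 39.5.
Solving: y_lumber = 9.5, y_finishing = 6.
Shadow price of finishing = 6.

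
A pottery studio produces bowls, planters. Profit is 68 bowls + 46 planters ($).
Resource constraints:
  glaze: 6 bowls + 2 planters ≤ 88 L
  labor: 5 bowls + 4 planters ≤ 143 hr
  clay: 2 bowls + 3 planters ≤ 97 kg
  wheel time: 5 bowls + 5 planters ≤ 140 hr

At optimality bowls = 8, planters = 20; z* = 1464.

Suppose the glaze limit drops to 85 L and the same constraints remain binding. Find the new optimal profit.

Binding: glaze and wheel time. Non-binding: labor (23 unused), clay (21 unused).
Slack constraints have shadow price 0 (complementary slackness).
From A_Bᵀ y = c: 6·y_glaze + 5·y_wheel time = 68; 2·y_glaze + 5·y_wheel time = 46.
Solving: y_glaze = 5.5, y_wheel time = 7.
Δz = y_glaze·Δb = 5.5 × (-3) = -16.5, so new z* = 1464 − 16.5 = 1447.5.

1447.5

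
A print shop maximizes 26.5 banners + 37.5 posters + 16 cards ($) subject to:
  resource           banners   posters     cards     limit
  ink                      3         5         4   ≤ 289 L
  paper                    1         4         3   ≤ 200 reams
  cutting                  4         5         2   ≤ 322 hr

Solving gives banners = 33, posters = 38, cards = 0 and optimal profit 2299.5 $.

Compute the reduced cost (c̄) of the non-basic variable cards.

-6

Check each constraint at x*: ink 289/289 (tight); paper 185/200 (slack 15); cutting 322/322 (tight).
Slack constraints have shadow price 0 (complementary slackness).
The binding rows give the dual system: 3·y_ink + 4·y_cutting = 26.5 and 5·y_ink + 5·y_cutting = 37.5.
Solving: y_ink = 3.5, y_cutting = 4.
Reduced cost of cards: c₃ − yᵀa₃ = 16 − (3.5·4 + 4·2) = 16 − 22 = -6.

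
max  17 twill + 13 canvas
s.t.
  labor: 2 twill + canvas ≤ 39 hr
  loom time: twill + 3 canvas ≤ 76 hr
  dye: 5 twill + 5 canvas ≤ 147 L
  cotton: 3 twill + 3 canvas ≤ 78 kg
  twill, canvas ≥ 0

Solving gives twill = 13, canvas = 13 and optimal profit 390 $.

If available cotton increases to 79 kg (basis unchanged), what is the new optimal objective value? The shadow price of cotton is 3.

Δb = 1, so new z* = 390 + (3)·(1) = 390 + 3 = 393.

393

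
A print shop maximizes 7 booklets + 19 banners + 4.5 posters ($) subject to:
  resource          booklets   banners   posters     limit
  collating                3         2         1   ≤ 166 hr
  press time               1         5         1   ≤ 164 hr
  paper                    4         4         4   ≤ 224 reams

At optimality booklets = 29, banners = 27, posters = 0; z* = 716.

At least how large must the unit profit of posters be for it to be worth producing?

At the optimum: collating uses 141 of 166 (slack = 25); press time uses 164 of 164 (binding); paper uses 224 of 224 (binding).
Slack constraints have shadow price 0 (complementary slackness).
Dual feasibility on the basic columns requires 1·y_press time + 4·y_paper = 7, 5·y_press time + 4·y_paper = 19.
Solving: y_press time = 3, y_paper = 1.
posters enters the basis when its profit ≥ yᵀa₃ = 3·1 + 1·4 = 7.

7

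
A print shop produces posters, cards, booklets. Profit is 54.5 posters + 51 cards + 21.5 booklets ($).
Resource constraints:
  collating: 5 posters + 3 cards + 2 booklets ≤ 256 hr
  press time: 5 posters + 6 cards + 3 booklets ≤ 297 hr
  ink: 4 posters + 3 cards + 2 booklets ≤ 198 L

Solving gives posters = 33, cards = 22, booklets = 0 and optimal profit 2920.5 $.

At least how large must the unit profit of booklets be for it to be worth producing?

At the optimum: collating uses 231 of 256 (slack = 25); press time uses 297 of 297 (binding); ink uses 198 of 198 (binding).
Since collating is not tight, its dual is 0.
From A_Bᵀ y = c: 5·y_press time + 4·y_ink = 54.5; 6·y_press time + 3·y_ink = 51.
→ y_press time = 4.5 and y_ink = 8.
booklets enters the basis when its profit ≥ yᵀa₃ = 4.5·3 + 8·2 = 29.5.

29.5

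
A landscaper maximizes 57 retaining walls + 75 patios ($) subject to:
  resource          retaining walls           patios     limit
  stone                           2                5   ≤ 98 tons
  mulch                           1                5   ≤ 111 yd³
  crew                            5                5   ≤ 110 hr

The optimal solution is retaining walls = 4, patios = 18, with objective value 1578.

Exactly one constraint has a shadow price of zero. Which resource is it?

stone: 98/98 (binding)
mulch: 94/111 (slack 17)
crew: 110/110 (binding)
By complementary slackness, a constraint with positive slack has shadow price 0 → mulch.

mulch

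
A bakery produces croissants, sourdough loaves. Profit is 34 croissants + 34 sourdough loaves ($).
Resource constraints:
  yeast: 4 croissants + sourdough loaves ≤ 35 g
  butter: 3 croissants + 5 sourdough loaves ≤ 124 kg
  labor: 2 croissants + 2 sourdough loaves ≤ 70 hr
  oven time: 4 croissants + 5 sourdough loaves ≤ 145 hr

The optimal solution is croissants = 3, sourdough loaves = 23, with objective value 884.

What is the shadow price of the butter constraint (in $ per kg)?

Binding: yeast and butter. Non-binding: labor (18 unused), oven time (18 unused).
By complementary slackness, y = 0 for the non-binding constraints.
Dual feasibility on the basic columns requires 4·y_yeast + 3·y_butter = 34, 1·y_yeast + 5·y_butter = 34.
→ y_yeast = 4 and y_butter = 6.
Shadow price of butter = 6.

6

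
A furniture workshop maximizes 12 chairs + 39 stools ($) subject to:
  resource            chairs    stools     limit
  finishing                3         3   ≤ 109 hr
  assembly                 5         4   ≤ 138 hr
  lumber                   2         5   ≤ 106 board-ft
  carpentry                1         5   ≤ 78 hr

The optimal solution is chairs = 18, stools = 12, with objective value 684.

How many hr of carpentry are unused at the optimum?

0

carpentry used = 1·18 + 5·12 = 78; slack = 78 − 78 = 0.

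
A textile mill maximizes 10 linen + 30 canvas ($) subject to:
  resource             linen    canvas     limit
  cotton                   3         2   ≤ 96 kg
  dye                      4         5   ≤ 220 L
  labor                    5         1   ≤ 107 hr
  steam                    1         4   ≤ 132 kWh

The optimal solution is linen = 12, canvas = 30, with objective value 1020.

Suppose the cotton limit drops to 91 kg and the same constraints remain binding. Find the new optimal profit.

Binding: cotton and steam. Non-binding: dye (22 unused), labor (17 unused).
Since dye, labor are not tight, their duals are 0.
The binding rows give the dual system: 3·y_cotton + 1·y_steam = 10 and 2·y_cotton + 4·y_steam = 30.
This yields shadow prices y_cotton = 1, y_steam = 7.
Δz = y_cotton·Δb = 1 × (-5) = -5, so new z* = 1020 − 5 = 1015.

1015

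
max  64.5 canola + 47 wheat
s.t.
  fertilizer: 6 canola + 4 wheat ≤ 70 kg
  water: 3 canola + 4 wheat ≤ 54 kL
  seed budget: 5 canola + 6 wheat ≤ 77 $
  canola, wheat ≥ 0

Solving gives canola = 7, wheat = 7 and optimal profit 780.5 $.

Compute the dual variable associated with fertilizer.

Binding: fertilizer and seed budget. Non-binding: water (5 unused).
Since water is not tight, its dual is 0.
Dual feasibility on the basic columns requires 6·y_fertilizer + 5·y_seed budget = 64.5, 4·y_fertilizer + 6·y_seed budget = 47.
→ y_fertilizer = 9.5 and y_seed budget = 1.5.
Shadow price of fertilizer = 9.5.

9.5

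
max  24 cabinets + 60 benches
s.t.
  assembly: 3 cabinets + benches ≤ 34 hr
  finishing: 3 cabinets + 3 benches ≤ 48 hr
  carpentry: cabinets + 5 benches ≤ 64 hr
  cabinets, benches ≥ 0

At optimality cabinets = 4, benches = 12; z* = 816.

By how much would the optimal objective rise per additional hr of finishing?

5

At the optimum: assembly uses 24 of 34 (slack = 10); finishing uses 48 of 48 (binding); carpentry uses 64 of 64 (binding).
Since assembly is not tight, its dual is 0.
Dual feasibility on the basic columns requires 3·y_finishing + 1·y_carpentry = 24, 3·y_finishing + 5·y_carpentry = 60.
Solving: y_finishing = 5, y_carpentry = 9.
Shadow price of finishing = 5.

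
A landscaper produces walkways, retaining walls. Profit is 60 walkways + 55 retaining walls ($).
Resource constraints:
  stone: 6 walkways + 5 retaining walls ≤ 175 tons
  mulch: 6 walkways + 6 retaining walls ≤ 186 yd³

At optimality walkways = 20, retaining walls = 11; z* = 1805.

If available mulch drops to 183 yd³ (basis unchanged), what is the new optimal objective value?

Both stone and mulch are binding at x*.
The binding rows give the dual system: 6·y_stone + 6·y_mulch = 60 and 5·y_stone + 6·y_mulch = 55.
This yields shadow prices y_stone = 5, y_mulch = 5.
Δz = y_mulch·Δb = 5 × (-3) = -15, so new z* = 1805 − 15 = 1790.

1790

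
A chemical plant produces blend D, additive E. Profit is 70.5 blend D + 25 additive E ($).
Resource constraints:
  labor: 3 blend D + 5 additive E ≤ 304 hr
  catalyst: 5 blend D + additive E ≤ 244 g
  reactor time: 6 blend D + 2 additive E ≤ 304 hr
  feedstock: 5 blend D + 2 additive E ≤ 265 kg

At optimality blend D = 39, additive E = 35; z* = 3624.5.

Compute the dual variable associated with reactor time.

Binding: reactor time and feedstock. Non-binding: labor (12 unused), catalyst (14 unused).
Slack constraints have shadow price 0 (complementary slackness).
The binding rows give the dual system: 6·y_reactor time + 5·y_feedstock = 70.5 and 2·y_reactor time + 2·y_feedstock = 25.
This yields shadow prices y_reactor time = 8, y_feedstock = 4.5.
Shadow price of reactor time = 8.

8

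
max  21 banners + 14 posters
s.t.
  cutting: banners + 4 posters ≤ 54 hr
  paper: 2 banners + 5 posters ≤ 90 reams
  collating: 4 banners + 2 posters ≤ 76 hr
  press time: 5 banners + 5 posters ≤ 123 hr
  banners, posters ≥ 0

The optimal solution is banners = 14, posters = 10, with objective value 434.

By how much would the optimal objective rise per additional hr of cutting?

At the optimum: cutting uses 54 of 54 (binding); paper uses 78 of 90 (slack = 12); collating uses 76 of 76 (binding); press time uses 120 of 123 (slack = 3).
Since paper, press time are not tight, their duals are 0.
The binding rows give the dual system: 1·y_cutting + 4·y_collating = 21 and 4·y_cutting + 2·y_collating = 14.
This yields shadow prices y_cutting = 1, y_collating = 5.
Shadow price of cutting = 1.

1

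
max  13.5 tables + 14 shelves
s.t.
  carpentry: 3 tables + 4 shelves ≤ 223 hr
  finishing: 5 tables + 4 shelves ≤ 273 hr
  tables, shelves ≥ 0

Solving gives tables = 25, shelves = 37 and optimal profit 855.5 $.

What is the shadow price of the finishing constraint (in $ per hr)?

Check each constraint at x*: carpentry 223/223 (tight); finishing 273/273 (tight).
From A_Bᵀ y = c: 3·y_carpentry + 5·y_finishing = 13.5; 4·y_carpentry + 4·y_finishing = 14.
→ y_carpentry = 2 and y_finishing = 1.5.
Shadow price of finishing = 1.5.

1.5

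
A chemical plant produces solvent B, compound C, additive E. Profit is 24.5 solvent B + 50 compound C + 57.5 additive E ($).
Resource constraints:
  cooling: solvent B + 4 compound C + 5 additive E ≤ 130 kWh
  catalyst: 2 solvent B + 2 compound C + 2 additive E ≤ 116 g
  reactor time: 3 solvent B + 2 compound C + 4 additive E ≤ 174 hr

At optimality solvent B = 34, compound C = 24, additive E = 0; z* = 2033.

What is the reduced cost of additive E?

-1

At the optimum: cooling uses 130 of 130 (binding); catalyst uses 116 of 116 (binding); reactor time uses 150 of 174 (slack = 24).
Since reactor time is not tight, its dual is 0.
Dual feasibility on the basic columns requires 1·y_cooling + 2·y_catalyst = 24.5, 4·y_cooling + 2·y_catalyst = 50.
This yields shadow prices y_cooling = 8.5, y_catalyst = 8.
Reduced cost of additive E: c₃ − yᵀa₃ = 57.5 − (8.5·5 + 8·2) = 57.5 − 58.5 = -1.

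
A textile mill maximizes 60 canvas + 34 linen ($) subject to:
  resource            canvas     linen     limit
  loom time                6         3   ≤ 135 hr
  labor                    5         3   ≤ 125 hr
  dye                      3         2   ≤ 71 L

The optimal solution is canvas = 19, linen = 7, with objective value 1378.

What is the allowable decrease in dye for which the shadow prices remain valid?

Binding constraints: loom time, dye. The basis is B = [[6,3],[3,2]] with det 3.
Per unit decrease in dye, x* moves by d = (1, -2).
The basis stays optimal until linen reaches 0; allowable decrease = 3.5 L.

3.5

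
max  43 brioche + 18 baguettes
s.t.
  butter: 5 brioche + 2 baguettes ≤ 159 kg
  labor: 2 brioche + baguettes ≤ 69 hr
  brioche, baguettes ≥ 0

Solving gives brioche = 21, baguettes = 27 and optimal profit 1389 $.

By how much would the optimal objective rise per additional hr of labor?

4

Both butter and labor are binding at x*.
The binding rows give the dual system: 5·y_butter + 2·y_labor = 43 and 2·y_butter + 1·y_labor = 18.
→ y_butter = 7 and y_labor = 4.
Shadow price of labor = 4.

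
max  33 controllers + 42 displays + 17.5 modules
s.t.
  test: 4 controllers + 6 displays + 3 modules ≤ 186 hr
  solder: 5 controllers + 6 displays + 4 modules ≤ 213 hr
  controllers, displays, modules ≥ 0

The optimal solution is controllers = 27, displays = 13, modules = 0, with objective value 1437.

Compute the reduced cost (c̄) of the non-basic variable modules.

-8.5

At the optimum: test uses 186 of 186 (binding); solder uses 213 of 213 (binding).
Dual feasibility on the basic columns requires 4·y_test + 5·y_solder = 33, 6·y_test + 6·y_solder = 42.
Solving: y_test = 2, y_solder = 5.
Reduced cost of modules: c₃ − yᵀa₃ = 17.5 − (2·3 + 5·4) = 17.5 − 26 = -8.5.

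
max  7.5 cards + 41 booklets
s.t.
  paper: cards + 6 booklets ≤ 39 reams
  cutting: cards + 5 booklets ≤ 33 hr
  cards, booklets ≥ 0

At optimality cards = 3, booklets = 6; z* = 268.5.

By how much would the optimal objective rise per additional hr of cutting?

4

Both paper and cutting are binding at x*.
The binding rows give the dual system: 1·y_paper + 1·y_cutting = 7.5 and 6·y_paper + 5·y_cutting = 41.
→ y_paper = 3.5 and y_cutting = 4.
Shadow price of cutting = 4.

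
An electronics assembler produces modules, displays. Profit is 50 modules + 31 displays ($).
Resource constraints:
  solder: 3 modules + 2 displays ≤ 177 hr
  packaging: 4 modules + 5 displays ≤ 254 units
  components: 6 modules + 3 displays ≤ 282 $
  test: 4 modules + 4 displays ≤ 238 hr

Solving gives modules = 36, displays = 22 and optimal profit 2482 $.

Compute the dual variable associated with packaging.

2

At the optimum: solder uses 152 of 177 (slack = 25); packaging uses 254 of 254 (binding); components uses 282 of 282 (binding); test uses 232 of 238 (slack = 6).
Slack constraints have shadow price 0 (complementary slackness).
Dual feasibility on the basic columns requires 4·y_packaging + 6·y_components = 50, 5·y_packaging + 3·y_components = 31.
→ y_packaging = 2 and y_components = 7.
Shadow price of packaging = 2.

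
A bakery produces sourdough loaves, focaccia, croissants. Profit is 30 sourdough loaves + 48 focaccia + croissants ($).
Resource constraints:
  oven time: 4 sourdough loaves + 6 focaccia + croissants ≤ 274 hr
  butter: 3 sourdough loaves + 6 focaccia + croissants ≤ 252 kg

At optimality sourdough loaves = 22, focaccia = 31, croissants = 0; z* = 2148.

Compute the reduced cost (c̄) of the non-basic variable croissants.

-7

Check each constraint at x*: oven time 274/274 (tight); butter 252/252 (tight).
The binding rows give the dual system: 4·y_oven time + 3·y_butter = 30 and 6·y_oven time + 6·y_butter = 48.
→ y_oven time = 6 and y_butter = 2.
Reduced cost of croissants: c₃ − yᵀa₃ = 1 − (6·1 + 2·1) = 1 − 8 = -7.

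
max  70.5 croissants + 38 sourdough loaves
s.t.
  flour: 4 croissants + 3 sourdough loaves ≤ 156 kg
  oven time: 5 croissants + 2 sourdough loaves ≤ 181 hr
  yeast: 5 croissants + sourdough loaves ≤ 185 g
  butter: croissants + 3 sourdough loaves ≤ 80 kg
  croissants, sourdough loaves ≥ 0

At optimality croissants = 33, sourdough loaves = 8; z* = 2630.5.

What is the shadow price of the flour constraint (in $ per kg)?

Check each constraint at x*: flour 156/156 (tight); oven time 181/181 (tight); yeast 173/185 (slack 12); butter 57/80 (slack 23).
Since yeast, butter are not tight, their duals are 0.
From A_Bᵀ y = c: 4·y_flour + 5·y_oven time = 70.5; 3·y_flour + 2·y_oven time = 38.
→ y_flour = 7 and y_oven time = 8.5.
Shadow price of flour = 7.

7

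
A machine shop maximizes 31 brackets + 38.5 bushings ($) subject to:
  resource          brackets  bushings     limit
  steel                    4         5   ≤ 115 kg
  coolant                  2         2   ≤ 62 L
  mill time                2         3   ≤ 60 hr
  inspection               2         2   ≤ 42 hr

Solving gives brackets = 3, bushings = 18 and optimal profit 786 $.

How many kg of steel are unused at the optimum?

steel used = 4·3 + 5·18 = 102; slack = 115 − 102 = 13.

13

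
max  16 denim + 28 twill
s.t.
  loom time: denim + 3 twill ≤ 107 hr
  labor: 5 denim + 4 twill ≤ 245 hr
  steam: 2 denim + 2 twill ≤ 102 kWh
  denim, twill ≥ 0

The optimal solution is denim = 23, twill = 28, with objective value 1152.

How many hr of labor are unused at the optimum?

18

labor used = 5·23 + 4·28 = 227; slack = 245 − 227 = 18.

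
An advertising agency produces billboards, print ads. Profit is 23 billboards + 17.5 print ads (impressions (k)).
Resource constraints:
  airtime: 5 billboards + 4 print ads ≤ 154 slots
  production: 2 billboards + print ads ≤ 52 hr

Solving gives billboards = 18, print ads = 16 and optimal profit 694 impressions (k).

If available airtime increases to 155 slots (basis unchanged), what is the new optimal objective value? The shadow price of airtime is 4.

Δb = 1, so new z* = 694 + (4)·(1) = 694 + 4 = 698.

698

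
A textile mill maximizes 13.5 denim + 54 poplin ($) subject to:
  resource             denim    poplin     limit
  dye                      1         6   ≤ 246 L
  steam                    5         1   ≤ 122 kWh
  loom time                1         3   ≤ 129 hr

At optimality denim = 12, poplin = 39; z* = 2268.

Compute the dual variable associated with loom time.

Check each constraint at x*: dye 246/246 (tight); steam 99/122 (slack 23); loom time 129/129 (tight).
Slack constraints have shadow price 0 (complementary slackness).
From A_Bᵀ y = c: 1·y_dye + 1·y_loom time = 13.5; 6·y_dye + 3·y_loom time = 54.
This yields shadow prices y_dye = 4.5, y_loom time = 9.
Shadow price of loom time = 9.

9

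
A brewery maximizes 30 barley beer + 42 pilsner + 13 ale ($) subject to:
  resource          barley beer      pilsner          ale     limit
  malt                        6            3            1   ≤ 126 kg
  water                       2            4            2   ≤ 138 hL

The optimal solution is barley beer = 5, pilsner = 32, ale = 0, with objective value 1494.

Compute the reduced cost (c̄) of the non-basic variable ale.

Both malt and water are binding at x*.
From A_Bᵀ y = c: 6·y_malt + 2·y_water = 30; 3·y_malt + 4·y_water = 42.
→ y_malt = 2 and y_water = 9.
Reduced cost of ale: c₃ − yᵀa₃ = 13 − (2·1 + 9·2) = 13 − 20 = -7.

-7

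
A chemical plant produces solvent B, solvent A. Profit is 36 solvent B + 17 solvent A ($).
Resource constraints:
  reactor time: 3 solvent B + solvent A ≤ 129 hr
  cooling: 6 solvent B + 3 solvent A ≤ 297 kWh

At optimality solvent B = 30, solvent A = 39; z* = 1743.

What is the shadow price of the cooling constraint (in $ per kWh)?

5

Check each constraint at x*: reactor time 129/129 (tight); cooling 297/297 (tight).
From A_Bᵀ y = c: 3·y_reactor time + 6·y_cooling = 36; 1·y_reactor time + 3·y_cooling = 17.
→ y_reactor time = 2 and y_cooling = 5.
Shadow price of cooling = 5.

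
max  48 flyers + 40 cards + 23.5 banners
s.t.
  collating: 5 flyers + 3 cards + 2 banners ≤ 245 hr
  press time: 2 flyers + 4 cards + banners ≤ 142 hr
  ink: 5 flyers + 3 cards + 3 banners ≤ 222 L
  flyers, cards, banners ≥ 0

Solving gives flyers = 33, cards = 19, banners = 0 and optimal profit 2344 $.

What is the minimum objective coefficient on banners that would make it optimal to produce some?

28

Binding: press time and ink. Non-binding: collating (23 unused).
Since collating is not tight, its dual is 0.
The binding rows give the dual system: 2·y_press time + 5·y_ink = 48 and 4·y_press time + 3·y_ink = 40.
This yields shadow prices y_press time = 4, y_ink = 8.
banners enters the basis when its profit ≥ yᵀa₃ = 4·1 + 8·3 = 28.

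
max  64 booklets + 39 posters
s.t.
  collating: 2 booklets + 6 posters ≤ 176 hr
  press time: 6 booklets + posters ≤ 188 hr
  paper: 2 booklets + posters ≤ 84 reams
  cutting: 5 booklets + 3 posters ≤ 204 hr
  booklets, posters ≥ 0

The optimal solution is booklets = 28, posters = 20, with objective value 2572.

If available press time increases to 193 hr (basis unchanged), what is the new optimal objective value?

Check each constraint at x*: collating 176/176 (tight); press time 188/188 (tight); paper 76/84 (slack 8); cutting 200/204 (slack 4).
By complementary slackness, y = 0 for the non-binding constraints.
Dual feasibility on the basic columns requires 2·y_collating + 6·y_press time = 64, 6·y_collating + 1·y_press time = 39.
This yields shadow prices y_collating = 5, y_press time = 9.
Δz = y_press time·Δb = 9 × (5) = 45, so new z* = 2572 + 45 = 2617.

2617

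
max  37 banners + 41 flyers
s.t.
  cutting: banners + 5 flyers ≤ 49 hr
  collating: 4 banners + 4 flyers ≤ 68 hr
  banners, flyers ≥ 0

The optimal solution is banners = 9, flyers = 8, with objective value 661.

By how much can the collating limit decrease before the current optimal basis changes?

28.8

Binding constraints: cutting, collating. The basis is B = [[1,5],[4,4]] with det -16.
Per unit decrease in collating, x* moves by d = (-0.3125, 0.0625).
The basis stays optimal until banners reaches 0; allowable decrease = 28.8 hr.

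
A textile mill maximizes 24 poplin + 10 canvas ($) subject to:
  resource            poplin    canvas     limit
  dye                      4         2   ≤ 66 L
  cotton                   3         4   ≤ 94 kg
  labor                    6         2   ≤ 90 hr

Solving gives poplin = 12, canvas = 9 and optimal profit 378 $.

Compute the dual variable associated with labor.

2

Binding: dye and labor. Non-binding: cotton (22 unused).
Since cotton is not tight, its dual is 0.
The binding rows give the dual system: 4·y_dye + 6·y_labor = 24 and 2·y_dye + 2·y_labor = 10.
Solving: y_dye = 3, y_labor = 2.
Shadow price of labor = 2.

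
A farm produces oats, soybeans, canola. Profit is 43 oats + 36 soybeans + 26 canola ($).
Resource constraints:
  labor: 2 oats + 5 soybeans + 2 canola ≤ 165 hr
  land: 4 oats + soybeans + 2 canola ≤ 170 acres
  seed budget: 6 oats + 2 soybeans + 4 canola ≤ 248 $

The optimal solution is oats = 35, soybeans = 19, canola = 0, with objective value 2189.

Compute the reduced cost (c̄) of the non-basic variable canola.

-6

Binding: labor and seed budget. Non-binding: land (11 unused).
By complementary slackness, y = 0 for the non-binding constraint.
Dual feasibility on the basic columns requires 2·y_labor + 6·y_seed budget = 43, 5·y_labor + 2·y_seed budget = 36.
This yields shadow prices y_labor = 5, y_seed budget = 5.5.
Reduced cost of canola: c₃ − yᵀa₃ = 26 − (5·2 + 5.5·4) = 26 − 32 = -6.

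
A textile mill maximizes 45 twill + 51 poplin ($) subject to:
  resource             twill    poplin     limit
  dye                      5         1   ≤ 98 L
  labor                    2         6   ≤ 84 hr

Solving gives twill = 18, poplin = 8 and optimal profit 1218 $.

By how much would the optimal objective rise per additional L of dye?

Check each constraint at x*: dye 98/98 (tight); labor 84/84 (tight).
From A_Bᵀ y = c: 5·y_dye + 2·y_labor = 45; 1·y_dye + 6·y_labor = 51.
Solving: y_dye = 6, y_labor = 7.5.
Shadow price of dye = 6.

6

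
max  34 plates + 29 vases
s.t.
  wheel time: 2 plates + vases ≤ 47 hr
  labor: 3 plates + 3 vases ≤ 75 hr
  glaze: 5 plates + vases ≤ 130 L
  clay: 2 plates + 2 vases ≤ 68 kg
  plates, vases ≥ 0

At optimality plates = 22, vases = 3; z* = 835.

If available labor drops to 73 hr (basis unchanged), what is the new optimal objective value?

819

Check each constraint at x*: wheel time 47/47 (tight); labor 75/75 (tight); glaze 113/130 (slack 17); clay 50/68 (slack 18).
Slack constraints have shadow price 0 (complementary slackness).
Dual feasibility on the basic columns requires 2·y_wheel time + 3·y_labor = 34, 1·y_wheel time + 3·y_labor = 29.
This yields shadow prices y_wheel time = 5, y_labor = 8.
Δz = y_labor·Δb = 8 × (-2) = -16, so new z* = 835 − 16 = 819.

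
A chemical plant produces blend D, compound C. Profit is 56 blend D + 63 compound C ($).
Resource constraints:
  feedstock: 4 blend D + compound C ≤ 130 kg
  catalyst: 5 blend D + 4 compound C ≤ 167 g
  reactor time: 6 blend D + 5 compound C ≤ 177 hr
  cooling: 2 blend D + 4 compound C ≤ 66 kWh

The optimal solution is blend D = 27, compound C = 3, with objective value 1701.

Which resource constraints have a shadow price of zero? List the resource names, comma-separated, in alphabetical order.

catalyst, feedstock

feedstock: 111/130 (slack 19)
catalyst: 147/167 (slack 20)
reactor time: 177/177 (binding)
cooling: 66/66 (binding)
By complementary slackness, a constraint with positive slack has shadow price 0 → catalyst, feedstock.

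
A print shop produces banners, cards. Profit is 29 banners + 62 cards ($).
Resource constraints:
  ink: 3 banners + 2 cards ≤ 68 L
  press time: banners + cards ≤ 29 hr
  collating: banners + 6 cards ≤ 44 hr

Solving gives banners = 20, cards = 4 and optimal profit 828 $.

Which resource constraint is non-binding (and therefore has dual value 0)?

press time

ink: 68/68 (binding)
press time: 24/29 (slack 5)
collating: 44/44 (binding)
By complementary slackness, a constraint with positive slack has shadow price 0 → press time.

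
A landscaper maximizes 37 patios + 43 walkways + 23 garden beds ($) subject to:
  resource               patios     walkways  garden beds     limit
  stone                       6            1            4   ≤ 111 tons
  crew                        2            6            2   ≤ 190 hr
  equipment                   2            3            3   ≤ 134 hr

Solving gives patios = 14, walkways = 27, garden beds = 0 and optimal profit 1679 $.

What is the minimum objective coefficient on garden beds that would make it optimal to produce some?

29

At the optimum: stone uses 111 of 111 (binding); crew uses 190 of 190 (binding); equipment uses 109 of 134 (slack = 25).
By complementary slackness, y = 0 for the non-binding constraint.
Dual feasibility on the basic columns requires 6·y_stone + 2·y_crew = 37, 1·y_stone + 6·y_crew = 43.
Solving: y_stone = 4, y_crew = 6.5.
garden beds enters the basis when its profit ≥ yᵀa₃ = 4·4 + 6.5·2 = 29.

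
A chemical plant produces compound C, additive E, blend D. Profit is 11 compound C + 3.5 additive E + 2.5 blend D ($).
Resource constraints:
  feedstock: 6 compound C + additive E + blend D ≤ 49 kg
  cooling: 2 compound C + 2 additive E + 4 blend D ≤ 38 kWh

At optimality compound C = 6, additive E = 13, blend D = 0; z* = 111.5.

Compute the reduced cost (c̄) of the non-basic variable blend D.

-3

Both feedstock and cooling are binding at x*.
The binding rows give the dual system: 6·y_feedstock + 2·y_cooling = 11 and 1·y_feedstock + 2·y_cooling = 3.5.
Solving: y_feedstock = 1.5, y_cooling = 1.
Reduced cost of blend D: c₃ − yᵀa₃ = 2.5 − (1.5·1 + 1·4) = 2.5 − 5.5 = -3.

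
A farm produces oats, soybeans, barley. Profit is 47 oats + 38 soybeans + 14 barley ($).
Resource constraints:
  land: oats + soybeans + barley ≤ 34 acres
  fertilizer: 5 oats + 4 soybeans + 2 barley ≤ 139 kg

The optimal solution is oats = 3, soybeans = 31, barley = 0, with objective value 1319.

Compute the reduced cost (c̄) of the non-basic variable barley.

-6

Check each constraint at x*: land 34/34 (tight); fertilizer 139/139 (tight).
The binding rows give the dual system: 1·y_land + 5·y_fertilizer = 47 and 1·y_land + 4·y_fertilizer = 38.
This yields shadow prices y_land = 2, y_fertilizer = 9.
Reduced cost of barley: c₃ − yᵀa₃ = 14 − (2·1 + 9·2) = 14 − 20 = -6.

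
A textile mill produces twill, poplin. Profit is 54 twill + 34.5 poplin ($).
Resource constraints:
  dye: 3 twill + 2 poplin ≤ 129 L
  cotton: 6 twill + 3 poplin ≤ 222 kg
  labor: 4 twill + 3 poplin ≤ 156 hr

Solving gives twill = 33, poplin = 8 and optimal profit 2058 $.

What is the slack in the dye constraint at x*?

14

dye used = 3·33 + 2·8 = 115; slack = 129 − 115 = 14.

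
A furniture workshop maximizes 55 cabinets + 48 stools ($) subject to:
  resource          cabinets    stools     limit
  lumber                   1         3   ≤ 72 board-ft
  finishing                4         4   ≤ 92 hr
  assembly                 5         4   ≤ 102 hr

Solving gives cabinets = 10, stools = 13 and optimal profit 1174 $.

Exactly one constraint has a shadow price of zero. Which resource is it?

lumber: 49/72 (slack 23)
finishing: 92/92 (binding)
assembly: 102/102 (binding)
By complementary slackness, a constraint with positive slack has shadow price 0 → lumber.

lumber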